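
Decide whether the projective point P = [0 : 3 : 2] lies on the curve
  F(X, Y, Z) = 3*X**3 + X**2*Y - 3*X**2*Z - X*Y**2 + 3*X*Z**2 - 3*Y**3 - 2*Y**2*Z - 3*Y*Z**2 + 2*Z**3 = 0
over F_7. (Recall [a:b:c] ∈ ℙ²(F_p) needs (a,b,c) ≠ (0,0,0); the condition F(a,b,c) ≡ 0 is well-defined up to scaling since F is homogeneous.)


F(0,3,2) ≡ 3 (mod 7); P is NOT on the curve.

Evaluate F(0, 3, 2) term-by-term (mod 7).
  3*X**3 ↦ 3·0·1·1 = 0
  X**2*Y ↦ 1·0·3·1 = 0
  -3*X**2*Z ↦ -3·0·1·2 = 0
  -X*Y**2 ↦ -1·0·9·1 = 0
  3*X*Z**2 ↦ 3·0·1·4 = 0
  -3*Y**3 ↦ -3·1·27·1 = -81
  -2*Y**2*Z ↦ -2·1·9·2 = -36
  -3*Y*Z**2 ↦ -3·1·3·4 = -36
  2*Z**3 ↦ 2·1·1·8 = 16
Sum: F(0, 3, 2) = (0) + (0) + (0) + (0) + (0) + (-81) + (-36) + (-36) + (16) = -137.
Reducing mod 7: -137 ≡ 3 (mod 7).
Since F(a, b, c) ≡ 3 ≠ 0 (mod 7), P does NOT lie on the curve.


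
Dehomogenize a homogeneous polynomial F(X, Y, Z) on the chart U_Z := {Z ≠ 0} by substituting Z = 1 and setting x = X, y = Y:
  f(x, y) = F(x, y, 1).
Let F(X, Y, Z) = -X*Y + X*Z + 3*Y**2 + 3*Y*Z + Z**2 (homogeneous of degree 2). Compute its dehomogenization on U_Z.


f(x, y) = -x*y + x + 3*y**2 + 3*y + 1

On U_Z we set Z = 1. Each monomial c·X^i·Y^j·Z^k in F becomes c·x^i·y^j·1^k = c·x^i·y^j.
Substituting Z = 1: F(X, Y, 1) = -x*y + x + 3*y**2 + 3*y + 1.
Note: deg(f) ≤ deg(F) = 2; strict inequality happens when F is divisible by Z (lost terms).


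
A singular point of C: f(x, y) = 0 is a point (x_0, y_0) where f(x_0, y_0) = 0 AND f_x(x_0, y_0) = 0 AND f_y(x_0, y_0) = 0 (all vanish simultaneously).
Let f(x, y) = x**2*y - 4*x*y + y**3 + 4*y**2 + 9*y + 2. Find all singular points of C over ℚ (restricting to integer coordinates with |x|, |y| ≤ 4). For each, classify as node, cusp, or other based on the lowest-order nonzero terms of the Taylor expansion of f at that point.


Singular points: {(2, -1)}; classification: node.

Compute partial derivatives:
  f_x = 2*x*y - 4*y.
  f_y = x**2 - 4*x + 3*y**2 + 8*y + 9.
Scan x_0 ∈ {−4, ..., 4}. For each x_0, f_y(x_0, y) is a polynomial in y; find its integer roots y ∈ {−4, ..., 4}, then test f_x and f at those candidates.
  x = -4: f_y(-4, y) = 3*y**2 + 8*y + 41; no integer root y with |y| ≤ 4.
  x = -3: f_y(-3, y) = 3*y**2 + 8*y + 30; no integer root y with |y| ≤ 4.
  x = -2: f_y(-2, y) = 3*y**2 + 8*y + 21; no integer root y with |y| ≤ 4.
  x = -1: f_y(-1, y) = 3*y**2 + 8*y + 14; no integer root y with |y| ≤ 4.
  x = 0: f_y(0, y) = 3*y**2 + 8*y + 9; no integer root y with |y| ≤ 4.
  x = 1: f_y(1, y) = 3*y**2 + 8*y + 6; no integer root y with |y| ≤ 4.
  x = 2: f_y(2, y) = 3*y**2 + 8*y + 5; vanishes at y ∈ {-1}. (2, -1): f_x = 0, f = 0 — SINGULAR.
  x = 3: f_y(3, y) = 3*y**2 + 8*y + 6; no integer root y with |y| ≤ 4.
  x = 4: f_y(4, y) = 3*y**2 + 8*y + 9; no integer root y with |y| ≤ 4.
Only singular point on the grid: (2, -1).
Classify: substitute x = 2 + u, y = -1 + v and expand: f = u**2*v - u**2 + v**3 + v**2.
No constant or linear terms (consistent with a singular point). Quadratic part: -u**2 + v**2. Cubic part: u**2*v + v**3.
The quadratic part v**2 - u**2 = (v − u)(v + u) splits into two distinct linear factors, so there are two distinct tangent lines y − -1 = ±(x − 2) — this is a node (ordinary double point).
Classification: node.


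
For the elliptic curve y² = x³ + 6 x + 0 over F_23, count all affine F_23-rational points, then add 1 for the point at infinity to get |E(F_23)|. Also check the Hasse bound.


Affine points = {(0, 0), (8, 10), (8, 13), (9, 1), (9, 22), (10, 5), (10, 18), (12, 11), (12, 12), (16, 11), (16, 12), (17, 1), (17, 22), (18, 11), (18, 12), (19, 2), (19, 21), (20, 1), (20, 22), (21, 7), (21, 16), (22, 4), (22, 19)}; affine count = 23; |E(F_23)| = 24.

Discriminant check: Δ ∝ 4a³ + 27b² = 4·6³ + 27·0² = 4·216 + 27·0 ≡ 13 (mod 23). Nonzero ⇒ E is nonsingular.
For each x ∈ F_23, compute rhs = x³ + 6·x + 0 mod 23, then count y ∈ F_23 with y² ≡ rhs.
  x = 0: rhs = 0, matching y values: 0 (1 points).
  x = 1: rhs = 7, matching y values: none (0 points).
  x = 2: rhs = 20, matching y values: none (0 points).
  x = 3: rhs = 22, matching y values: none (0 points).
  x = 4: rhs = 19, matching y values: none (0 points).
  x = 5: rhs = 17, matching y values: none (0 points).
  x = 6: rhs = 22, matching y values: none (0 points).
  x = 7: rhs = 17, matching y values: none (0 points).
  x = 8: rhs = 8, matching y values: 10, 13 (2 points).
  x = 9: rhs = 1, matching y values: 1, 22 (2 points).
  x = 10: rhs = 2, matching y values: 5, 18 (2 points).
  x = 11: rhs = 17, matching y values: none (0 points).
  x = 12: rhs = 6, matching y values: 11, 12 (2 points).
  x = 13: rhs = 21, matching y values: none (0 points).
  x = 14: rhs = 22, matching y values: none (0 points).
  x = 15: rhs = 15, matching y values: none (0 points).
  x = 16: rhs = 6, matching y values: 11, 12 (2 points).
  x = 17: rhs = 1, matching y values: 1, 22 (2 points).
  x = 18: rhs = 6, matching y values: 11, 12 (2 points).
  x = 19: rhs = 4, matching y values: 2, 21 (2 points).
  x = 20: rhs = 1, matching y values: 1, 22 (2 points).
  x = 21: rhs = 3, matching y values: 7, 16 (2 points).
  x = 22: rhs = 16, matching y values: 4, 19 (2 points).
Total affine count: 23.
Full point count |E(F_23)| = 23 + 1 = 24.
Hasse bound: |24 − (23+1)| = |0| = 0 ≤ 2√23 ≈ 9.5917 ✓.


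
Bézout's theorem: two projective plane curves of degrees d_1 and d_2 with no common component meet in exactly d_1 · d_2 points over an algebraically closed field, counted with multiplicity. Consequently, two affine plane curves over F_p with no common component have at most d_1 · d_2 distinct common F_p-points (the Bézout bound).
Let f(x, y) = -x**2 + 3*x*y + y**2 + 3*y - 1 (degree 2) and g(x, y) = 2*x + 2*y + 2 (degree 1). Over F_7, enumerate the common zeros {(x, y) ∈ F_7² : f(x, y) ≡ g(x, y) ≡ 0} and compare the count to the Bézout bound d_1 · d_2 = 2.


Common zeros: {(3, 3), (5, 1)}; count = 2; Bézout bound = 2.

deg(f) = 2, deg(g) = 1, so Bézout bound = 2.
Scan x ∈ F_7. For each x, list the y ∈ F_7 with f(x, y) ≡ 0 and those with g(x, y) ≡ 0 (mod 7); the common zeros in that column are the intersection.
  x = 0: f ≡ 0 at y ∈ ∅; g ≡ 0 at y ∈ {6}; common: ∅.
  x = 1: f ≡ 0 at y ∈ {2, 6}; g ≡ 0 at y ∈ {5}; common: ∅.
  x = 2: f ≡ 0 at y ∈ ∅; g ≡ 0 at y ∈ {4}; common: ∅.
  x = 3: f ≡ 0 at y ∈ {3, 6}; g ≡ 0 at y ∈ {3}; common: {3}.
  x = 4: f ≡ 0 at y ∈ ∅; g ≡ 0 at y ∈ {2}; common: ∅.
  x = 5: f ≡ 0 at y ∈ {1, 2}; g ≡ 0 at y ∈ {1}; common: {1}.
  x = 6: f ≡ 0 at y ∈ {3, 4}; g ≡ 0 at y ∈ {0}; common: ∅.
Collecting: common zeros = {(3, 3), (5, 1)}, so the count is 2.
Comparison with the Bézout bound: 2 ≤ 2 = deg(f)·deg(g), as expected for curves with no common component (the bound is attained).


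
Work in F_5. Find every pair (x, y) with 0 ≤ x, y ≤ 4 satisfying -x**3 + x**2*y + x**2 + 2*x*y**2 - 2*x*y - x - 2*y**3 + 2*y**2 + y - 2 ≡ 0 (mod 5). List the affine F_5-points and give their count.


Affine F_5-points: {(0, 3), (2, 3)}; count = 2.

For each of the 25 pairs (x, y) ∈ F_5², evaluate f(x, y) mod 5. Record the zeros.
  x = 0: [0↦3, 1↦4, 2↦2, 3↦0, 4↦1]  zeros at y ∈ {3}
  x = 1: [0↦2, 1↦4, 2↦2, 3↦4, 4↦3]  zeros at y ∈ ∅
  x = 2: [0↦2, 1↦2, 2↦2, 3↦0, 4↦4]  zeros at y ∈ {3}
  x = 3: [0↦2, 1↦2, 2↦1, 3↦2, 4↦3]  zeros at y ∈ ∅
  x = 4: [0↦1, 1↦3, 2↦3, 3↦4, 4↦4]  zeros at y ∈ ∅
Collecting zeros: affine points = {(0, 3), (2, 3)}.
Total count |C(F_5)_aff| = 2.


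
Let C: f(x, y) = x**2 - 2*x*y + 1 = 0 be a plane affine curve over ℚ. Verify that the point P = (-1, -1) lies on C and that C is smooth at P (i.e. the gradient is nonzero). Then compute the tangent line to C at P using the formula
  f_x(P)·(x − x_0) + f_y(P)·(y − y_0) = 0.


Tangent line at P: 2*y + 2 = 0.

Step 1: f(-1, -1) = 0, so P lies on C.
Step 2: partial derivatives
  f_x(x, y) = 2*x - 2*y, f_y(x, y) = -2*x.
  f_x(P) = 0, f_y(P) = 2 (gradient nonzero, so P is smooth).
Step 3: tangent line at P: 0·(x − -1) + 2·(y − -1) = 0.
Expanding: 2*y + 2 = 0.


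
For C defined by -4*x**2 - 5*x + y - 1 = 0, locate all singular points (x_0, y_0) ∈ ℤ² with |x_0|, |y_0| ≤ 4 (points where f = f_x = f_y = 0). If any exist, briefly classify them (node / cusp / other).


No singular points in the scanned grid; C is smooth there.

Compute partial derivatives:
  f_x = -8*x - 5.
  f_y = 1.
f_y = 1 is a nonzero constant, so f_y never vanishes: no point (x, y) can satisfy f = f_x = f_y = 0. In particular no (x, y) ∈ {−4, ..., 4}² is singular; the curve is smooth.


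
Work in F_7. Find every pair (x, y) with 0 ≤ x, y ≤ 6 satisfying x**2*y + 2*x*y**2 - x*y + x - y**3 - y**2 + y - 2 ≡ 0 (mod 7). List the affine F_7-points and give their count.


Affine F_7-points: {(0, 3), (0, 5), (1, 1), (1, 6), (2, 0), (2, 5), (3, 6), (4, 1), (4, 3)}; count = 9.

For each of the 49 pairs (x, y) ∈ F_7², evaluate f(x, y) mod 7. Record the zeros.
  x = 0: [0↦5, 1↦4, 2↦2, 3↦0, 4↦6, 5↦0, 6↦4]  zeros at y ∈ {3, 5}
  x = 1: [0↦6, 1↦0, 2↦4, 3↦5, 4↦4, 5↦2, 6↦0]  zeros at y ∈ {1, 6}
  x = 2: [0↦0, 1↦5, 2↦3, 3↦2, 4↦3, 5↦0, 6↦1]  zeros at y ∈ {0, 5}
  x = 3: [0↦1, 1↦5, 2↦6, 3↦5, 4↦3, 5↦1, 6↦0]  zeros at y ∈ {6}
  x = 4: [0↦2, 1↦0, 2↦6, 3↦0, 4↦4, 5↦5, 6↦4]  zeros at y ∈ {1, 3}
  x = 5: [0↦3, 1↦4, 2↦3, 3↦1, 4↦6, 5↦5, 6↦6]  zeros at y ∈ ∅
  x = 6: [0↦4, 1↦3, 2↦4, 3↦1, 4↦2, 5↦1, 6↦6]  zeros at y ∈ ∅
Collecting zeros: affine points = {(0, 3), (0, 5), (1, 1), (1, 6), (2, 0), (2, 5), (3, 6), (4, 1), (4, 3)}.
Total count |C(F_7)_aff| = 9.


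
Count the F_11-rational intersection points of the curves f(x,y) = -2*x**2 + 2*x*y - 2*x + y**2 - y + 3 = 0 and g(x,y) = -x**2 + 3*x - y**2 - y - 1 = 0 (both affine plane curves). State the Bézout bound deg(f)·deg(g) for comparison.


Common zeros: {(1, 3), (1, 7)}; count = 2; Bézout bound = 4.

deg(f) = 2, deg(g) = 2, so Bézout bound = 4.
Scan x ∈ F_11. For each x, list the y ∈ F_11 with f(x, y) ≡ 0 and those with g(x, y) ≡ 0 (mod 11); the common zeros in that column are the intersection.
  x = 0: f ≡ 0 at y ∈ {6}; g ≡ 0 at y ∈ ∅; common: ∅.
  x = 1: f ≡ 0 at y ∈ {3, 7}; g ≡ 0 at y ∈ {3, 7}; common: {3, 7}.
  x = 2: f ≡ 0 at y ∈ {9, 10}; g ≡ 0 at y ∈ {3, 7}; common: ∅.
  x = 3: f ≡ 0 at y ∈ ∅; g ≡ 0 at y ∈ ∅; common: ∅.
  x = 4: f ≡ 0 at y ∈ ∅; g ≡ 0 at y ∈ {2, 8}; common: ∅.
  x = 5: f ≡ 0 at y ∈ {6, 7}; g ≡ 0 at y ∈ {0, 10}; common: ∅.
  x = 6: f ≡ 0 at y ∈ {2, 9}; g ≡ 0 at y ∈ ∅; common: ∅.
  x = 7: f ≡ 0 at y ∈ {10}; g ≡ 0 at y ∈ ∅; common: ∅.
  x = 8: f ≡ 0 at y ∈ ∅; g ≡ 0 at y ∈ ∅; common: ∅.
  x = 9: f ≡ 0 at y ∈ ∅; g ≡ 0 at y ∈ {0, 10}; common: ∅.
  x = 10: f ≡ 0 at y ∈ ∅; g ≡ 0 at y ∈ {2, 8}; common: ∅.
Collecting: common zeros = {(1, 3), (1, 7)}, so the count is 2.
Comparison with the Bézout bound: 2 ≤ 4 = deg(f)·deg(g), as expected for curves with no common component (the affine F_11-count falls short of the bound because intersections may lie at infinity, over extension fields, or carry multiplicity).


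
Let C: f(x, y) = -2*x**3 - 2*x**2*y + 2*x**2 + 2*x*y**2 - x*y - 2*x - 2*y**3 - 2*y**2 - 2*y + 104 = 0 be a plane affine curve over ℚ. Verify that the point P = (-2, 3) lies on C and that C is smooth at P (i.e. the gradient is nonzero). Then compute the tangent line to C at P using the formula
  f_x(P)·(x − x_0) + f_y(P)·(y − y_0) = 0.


Tangent line at P: 5*x - 98*y + 304 = 0.

Step 1: f(-2, 3) = 0, so P lies on C.
Step 2: partial derivatives
  f_x(x, y) = -6*x**2 - 4*x*y + 4*x + 2*y**2 - y - 2, f_y(x, y) = -2*x**2 + 4*x*y - x - 6*y**2 - 4*y - 2.
  f_x(P) = 5, f_y(P) = -98 (gradient nonzero, so P is smooth).
Step 3: tangent line at P: 5·(x − -2) + -98·(y − 3) = 0.
Expanding: 5*x - 98*y + 304 = 0.


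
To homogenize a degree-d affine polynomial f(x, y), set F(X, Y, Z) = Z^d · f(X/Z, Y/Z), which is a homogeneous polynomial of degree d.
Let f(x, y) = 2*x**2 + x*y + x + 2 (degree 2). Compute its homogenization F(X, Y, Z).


F(X, Y, Z) = 2*X**2 + X*Y + X*Z + 2*Z**2

deg(f) = 2.
Substitute x = X/Z, y = Y/Z into f, then multiply by Z^2.
  monomial 2·x^2·y^0 ↦ 2·X^2·Y^0·Z^0.
  monomial 1·x^1·y^1 ↦ 1·X^1·Y^1·Z^0.
  monomial 1·x^1·y^0 ↦ 1·X^1·Y^0·Z^1.
  monomial 2·x^0·y^0 ↦ 2·X^0·Y^0·Z^2.
Collecting: F(X, Y, Z) = 2*X**2 + X*Y + X*Z + 2*Z**2.


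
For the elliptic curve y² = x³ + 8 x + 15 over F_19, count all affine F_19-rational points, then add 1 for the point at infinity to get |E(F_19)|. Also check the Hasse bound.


Affine points = {(1, 9), (1, 10), (2, 1), (2, 18), (3, 3), (3, 16), (4, 4), (4, 15), (5, 3), (5, 16), (11, 3), (11, 16), (13, 6), (13, 13), (18, 5), (18, 14)}; affine count = 16; |E(F_19)| = 17.

Discriminant check: Δ ∝ 4a³ + 27b² = 4·8³ + 27·15² = 4·512 + 27·225 ≡ 10 (mod 19). Nonzero ⇒ E is nonsingular.
For each x ∈ F_19, compute rhs = x³ + 8·x + 15 mod 19, then count y ∈ F_19 with y² ≡ rhs.
  x = 0: rhs = 15, matching y values: none (0 points).
  x = 1: rhs = 5, matching y values: 9, 10 (2 points).
  x = 2: rhs = 1, matching y values: 1, 18 (2 points).
  x = 3: rhs = 9, matching y values: 3, 16 (2 points).
  x = 4: rhs = 16, matching y values: 4, 15 (2 points).
  x = 5: rhs = 9, matching y values: 3, 16 (2 points).
  x = 6: rhs = 13, matching y values: none (0 points).
  x = 7: rhs = 15, matching y values: none (0 points).
  x = 8: rhs = 2, matching y values: none (0 points).
  x = 9: rhs = 18, matching y values: none (0 points).
  x = 10: rhs = 12, matching y values: none (0 points).
  x = 11: rhs = 9, matching y values: 3, 16 (2 points).
  x = 12: rhs = 15, matching y values: none (0 points).
  x = 13: rhs = 17, matching y values: 6, 13 (2 points).
  x = 14: rhs = 2, matching y values: none (0 points).
  x = 15: rhs = 14, matching y values: none (0 points).
  x = 16: rhs = 2, matching y values: none (0 points).
  x = 17: rhs = 10, matching y values: none (0 points).
  x = 18: rhs = 6, matching y values: 5, 14 (2 points).
Total affine count: 16.
Full point count |E(F_19)| = 16 + 1 = 17.
Hasse bound: |17 − (19+1)| = |-3| = 3 ≤ 2√19 ≈ 8.7178 ✓.


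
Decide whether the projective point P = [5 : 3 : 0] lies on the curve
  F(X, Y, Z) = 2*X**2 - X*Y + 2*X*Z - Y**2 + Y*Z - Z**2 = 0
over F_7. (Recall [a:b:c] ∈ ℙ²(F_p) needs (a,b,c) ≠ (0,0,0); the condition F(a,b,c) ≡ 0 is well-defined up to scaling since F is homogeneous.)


F(5,3,0) ≡ 5 (mod 7); P is NOT on the curve.

Evaluate F(5, 3, 0) term-by-term (mod 7).
  2*X**2 ↦ 2·25·1·1 = 50
  -X*Y ↦ -1·5·3·1 = -15
  2*X*Z ↦ 2·5·1·0 = 0
  -Y**2 ↦ -1·1·9·1 = -9
  Y*Z ↦ 1·1·3·0 = 0
  -Z**2 ↦ -1·1·1·0 = 0
Sum: F(5, 3, 0) = (50) + (-15) + (0) + (-9) + (0) + (0) = 26.
Reducing mod 7: 26 ≡ 5 (mod 7).
Since F(a, b, c) ≡ 5 ≠ 0 (mod 7), P does NOT lie on the curve.


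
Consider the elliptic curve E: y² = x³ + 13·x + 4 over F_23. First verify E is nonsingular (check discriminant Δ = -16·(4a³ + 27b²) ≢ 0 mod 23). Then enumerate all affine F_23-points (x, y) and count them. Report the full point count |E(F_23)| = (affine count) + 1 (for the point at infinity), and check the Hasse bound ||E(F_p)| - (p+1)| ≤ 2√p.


Affine points = {(0, 2), (0, 21), (1, 8), (1, 15), (3, 1), (3, 22), (7, 1), (7, 22), (11, 11), (11, 12), (12, 5), (12, 18), (13, 1), (13, 22), (14, 3), (14, 20), (15, 3), (15, 20), (17, 3), (17, 20), (19, 7), (19, 16), (21, 4), (21, 19), (22, 6), (22, 17)}; affine count = 26; |E(F_23)| = 27.

Discriminant check: Δ ∝ 4a³ + 27b² = 4·13³ + 27·4² = 4·2197 + 27·16 ≡ 20 (mod 23). Nonzero ⇒ E is nonsingular.
For each x ∈ F_23, compute rhs = x³ + 13·x + 4 mod 23, then count y ∈ F_23 with y² ≡ rhs.
  x = 0: rhs = 4, matching y values: 2, 21 (2 points).
  x = 1: rhs = 18, matching y values: 8, 15 (2 points).
  x = 2: rhs = 15, matching y values: none (0 points).
  x = 3: rhs = 1, matching y values: 1, 22 (2 points).
  x = 4: rhs = 5, matching y values: none (0 points).
  x = 5: rhs = 10, matching y values: none (0 points).
  x = 6: rhs = 22, matching y values: none (0 points).
  x = 7: rhs = 1, matching y values: 1, 22 (2 points).
  x = 8: rhs = 22, matching y values: none (0 points).
  x = 9: rhs = 22, matching y values: none (0 points).
  x = 10: rhs = 7, matching y values: none (0 points).
  x = 11: rhs = 6, matching y values: 11, 12 (2 points).
  x = 12: rhs = 2, matching y values: 5, 18 (2 points).
  x = 13: rhs = 1, matching y values: 1, 22 (2 points).
  x = 14: rhs = 9, matching y values: 3, 20 (2 points).
  x = 15: rhs = 9, matching y values: 3, 20 (2 points).
  x = 16: rhs = 7, matching y values: none (0 points).
  x = 17: rhs = 9, matching y values: 3, 20 (2 points).
  x = 18: rhs = 21, matching y values: none (0 points).
  x = 19: rhs = 3, matching y values: 7, 16 (2 points).
  x = 20: rhs = 7, matching y values: none (0 points).
  x = 21: rhs = 16, matching y values: 4, 19 (2 points).
  x = 22: rhs = 13, matching y values: 6, 17 (2 points).
Total affine count: 26.
Full point count |E(F_23)| = 26 + 1 = 27.
Hasse bound: |27 − (23+1)| = |3| = 3 ≤ 2√23 ≈ 9.5917 ✓.


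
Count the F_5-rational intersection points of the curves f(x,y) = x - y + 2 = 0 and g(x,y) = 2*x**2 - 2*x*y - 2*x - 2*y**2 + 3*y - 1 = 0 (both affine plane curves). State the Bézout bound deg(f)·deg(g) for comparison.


Common zeros: ∅; count = 0; Bézout bound = 2.

deg(f) = 1, deg(g) = 2, so Bézout bound = 2.
Scan x ∈ F_5. For each x, list the y ∈ F_5 with f(x, y) ≡ 0 and those with g(x, y) ≡ 0 (mod 5); the common zeros in that column are the intersection.
  x = 0: f ≡ 0 at y ∈ {2}; g ≡ 0 at y ∈ {1, 3}; common: ∅.
  x = 1: f ≡ 0 at y ∈ {3}; g ≡ 0 at y ∈ ∅; common: ∅.
  x = 2: f ≡ 0 at y ∈ {4}; g ≡ 0 at y ∈ {1}; common: ∅.
  x = 3: f ≡ 0 at y ∈ {0}; g ≡ 0 at y ∈ ∅; common: ∅.
  x = 4: f ≡ 0 at y ∈ {1}; g ≡ 0 at y ∈ {2, 3}; common: ∅.
Collecting: common zeros = ∅, so the count is 0.
Comparison with the Bézout bound: 0 ≤ 2 = deg(f)·deg(g), as expected for curves with no common component (the affine F_5-count falls short of the bound because intersections may lie at infinity, over extension fields, or carry multiplicity).


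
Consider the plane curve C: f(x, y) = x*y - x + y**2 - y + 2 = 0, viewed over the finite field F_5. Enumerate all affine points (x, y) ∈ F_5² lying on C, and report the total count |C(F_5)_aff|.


Affine F_5-points: {(1, 2), (1, 3), (2, 0), (2, 4)}; count = 4.

For each of the 25 pairs (x, y) ∈ F_5², evaluate f(x, y) mod 5. Record the zeros.
  x = 0: [0↦2, 1↦2, 2↦4, 3↦3, 4↦4]  zeros at y ∈ ∅
  x = 1: [0↦1, 1↦2, 2↦0, 3↦0, 4↦2]  zeros at y ∈ {2, 3}
  x = 2: [0↦0, 1↦2, 2↦1, 3↦2, 4↦0]  zeros at y ∈ {0, 4}
  x = 3: [0↦4, 1↦2, 2↦2, 3↦4, 4↦3]  zeros at y ∈ ∅
  x = 4: [0↦3, 1↦2, 2↦3, 3↦1, 4↦1]  zeros at y ∈ ∅
Collecting zeros: affine points = {(1, 2), (1, 3), (2, 0), (2, 4)}.
Total count |C(F_5)_aff| = 4.


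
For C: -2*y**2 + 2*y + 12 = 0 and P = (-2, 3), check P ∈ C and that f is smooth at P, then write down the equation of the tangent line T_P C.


Tangent line at P: 30 - 10*y = 0.

Step 1: f(-2, 3) = 0, so P lies on C.
Step 2: partial derivatives
  f_x(x, y) = 0, f_y(x, y) = 2 - 4*y.
  f_x(P) = 0, f_y(P) = -10 (gradient nonzero, so P is smooth).
Step 3: tangent line at P: 0·(x − -2) + -10·(y − 3) = 0.
Expanding: 30 - 10*y = 0.


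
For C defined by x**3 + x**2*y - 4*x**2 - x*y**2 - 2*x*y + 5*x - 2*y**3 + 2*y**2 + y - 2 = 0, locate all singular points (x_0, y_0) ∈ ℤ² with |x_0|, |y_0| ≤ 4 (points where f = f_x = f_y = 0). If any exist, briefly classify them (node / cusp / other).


Singular points: {(1, 0)}; classification: node.

Compute partial derivatives:
  f_x = 3*x**2 + 2*x*y - 8*x - y**2 - 2*y + 5.
  f_y = x**2 - 2*x*y - 2*x - 6*y**2 + 4*y + 1.
Scan x_0 ∈ {−4, ..., 4}. For each x_0, f_y(x_0, y) is a polynomial in y; find its integer roots y ∈ {−4, ..., 4}, then test f_x and f at those candidates.
  x = -4: f_y(-4, y) = -6*y**2 + 12*y + 25; no integer root y with |y| ≤ 4.
  x = -3: f_y(-3, y) = -6*y**2 + 10*y + 16; vanishes at y ∈ {-1}. (-3, -1): f_x = 63 ≠ 0.
  x = -2: f_y(-2, y) = -6*y**2 + 8*y + 9; no integer root y with |y| ≤ 4.
  x = -1: f_y(-1, y) = -6*y**2 + 6*y + 4; no integer root y with |y| ≤ 4.
  x = 0: f_y(0, y) = -6*y**2 + 4*y + 1; no integer root y with |y| ≤ 4.
  x = 1: f_y(1, y) = -6*y**2 + 2*y; vanishes at y ∈ {0}. (1, 0): f_x = 0, f = 0 — SINGULAR.
  x = 2: f_y(2, y) = 1 - 6*y**2; no integer root y with |y| ≤ 4.
  x = 3: f_y(3, y) = -6*y**2 - 2*y + 4; vanishes at y ∈ {-1}. (3, -1): f_x = 3 ≠ 0.
  x = 4: f_y(4, y) = -6*y**2 - 4*y + 9; no integer root y with |y| ≤ 4.
Only singular point on the grid: (1, 0).
Classify: substitute x = 1 + u, y = 0 + v and expand: f = u**3 + u**2*v - u**2 - u*v**2 - 2*v**3 + v**2.
No constant or linear terms (consistent with a singular point). Quadratic part: -u**2 + v**2. Cubic part: u**3 + u**2*v - u*v**2 - 2*v**3.
The quadratic part v**2 - u**2 = (v − u)(v + u) splits into two distinct linear factors, so there are two distinct tangent lines y − 0 = ±(x − 1) — this is a node (ordinary double point).
Classification: node.


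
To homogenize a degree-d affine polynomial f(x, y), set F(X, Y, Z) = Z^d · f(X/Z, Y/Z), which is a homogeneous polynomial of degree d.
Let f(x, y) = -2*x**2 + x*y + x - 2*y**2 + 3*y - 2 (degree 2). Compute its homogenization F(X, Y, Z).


F(X, Y, Z) = -2*X**2 + X*Y + X*Z - 2*Y**2 + 3*Y*Z - 2*Z**2

deg(f) = 2.
Substitute x = X/Z, y = Y/Z into f, then multiply by Z^2.
  monomial -2·x^2·y^0 ↦ -2·X^2·Y^0·Z^0.
  monomial 1·x^1·y^1 ↦ 1·X^1·Y^1·Z^0.
  monomial 1·x^1·y^0 ↦ 1·X^1·Y^0·Z^1.
  monomial -2·x^0·y^2 ↦ -2·X^0·Y^2·Z^0.
  monomial 3·x^0·y^1 ↦ 3·X^0·Y^1·Z^1.
  monomial -2·x^0·y^0 ↦ -2·X^0·Y^0·Z^2.
Collecting: F(X, Y, Z) = -2*X**2 + X*Y + X*Z - 2*Y**2 + 3*Y*Z - 2*Z**2.


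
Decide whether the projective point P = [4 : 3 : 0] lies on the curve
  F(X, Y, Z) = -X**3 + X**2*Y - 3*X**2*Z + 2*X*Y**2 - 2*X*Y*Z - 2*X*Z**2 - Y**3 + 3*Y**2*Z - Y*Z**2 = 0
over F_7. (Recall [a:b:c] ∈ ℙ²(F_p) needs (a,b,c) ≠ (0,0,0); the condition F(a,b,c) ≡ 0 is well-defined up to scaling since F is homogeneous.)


F(4,3,0) ≡ 1 (mod 7); P is NOT on the curve.

Evaluate F(4, 3, 0) term-by-term (mod 7).
  -X**3 ↦ -1·64·1·1 = -64
  X**2*Y ↦ 1·16·3·1 = 48
  -3*X**2*Z ↦ -3·16·1·0 = 0
  2*X*Y**2 ↦ 2·4·9·1 = 72
  -2*X*Y*Z ↦ -2·4·3·0 = 0
  -2*X*Z**2 ↦ -2·4·1·0 = 0
  -Y**3 ↦ -1·1·27·1 = -27
  3*Y**2*Z ↦ 3·1·9·0 = 0
  -Y*Z**2 ↦ -1·1·3·0 = 0
Sum: F(4, 3, 0) = (-64) + (48) + (0) + (72) + (0) + (0) + (-27) + (0) + (0) = 29.
Reducing mod 7: 29 ≡ 1 (mod 7).
Since F(a, b, c) ≡ 1 ≠ 0 (mod 7), P does NOT lie on the curve.


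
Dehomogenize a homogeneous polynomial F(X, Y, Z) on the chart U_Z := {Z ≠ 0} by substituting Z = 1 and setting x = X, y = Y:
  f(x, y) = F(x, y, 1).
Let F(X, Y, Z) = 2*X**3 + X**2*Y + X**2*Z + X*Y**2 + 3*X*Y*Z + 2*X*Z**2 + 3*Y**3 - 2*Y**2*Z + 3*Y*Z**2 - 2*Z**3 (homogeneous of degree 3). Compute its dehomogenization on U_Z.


f(x, y) = 2*x**3 + x**2*y + x**2 + x*y**2 + 3*x*y + 2*x + 3*y**3 - 2*y**2 + 3*y - 2

On U_Z we set Z = 1. Each monomial c·X^i·Y^j·Z^k in F becomes c·x^i·y^j·1^k = c·x^i·y^j.
Substituting Z = 1: F(X, Y, 1) = 2*x**3 + x**2*y + x**2 + x*y**2 + 3*x*y + 2*x + 3*y**3 - 2*y**2 + 3*y - 2.
Note: deg(f) ≤ deg(F) = 3; strict inequality happens when F is divisible by Z (lost terms).


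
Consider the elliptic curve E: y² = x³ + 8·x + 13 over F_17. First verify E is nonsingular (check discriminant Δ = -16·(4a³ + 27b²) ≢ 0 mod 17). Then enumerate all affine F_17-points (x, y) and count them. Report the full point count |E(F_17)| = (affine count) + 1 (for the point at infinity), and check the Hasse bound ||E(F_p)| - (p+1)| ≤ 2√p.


Affine points = {(0, 8), (0, 9), (3, 8), (3, 9), (5, 5), (5, 12), (7, 2), (7, 15), (9, 7), (9, 10), (11, 2), (11, 15), (12, 1), (12, 16), (13, 6), (13, 11), (14, 8), (14, 9), (16, 2), (16, 15)}; affine count = 20; |E(F_17)| = 21.

Discriminant check: Δ ∝ 4a³ + 27b² = 4·8³ + 27·13² = 4·512 + 27·169 ≡ 15 (mod 17). Nonzero ⇒ E is nonsingular.
For each x ∈ F_17, compute rhs = x³ + 8·x + 13 mod 17, then count y ∈ F_17 with y² ≡ rhs.
  x = 0: rhs = 13, matching y values: 8, 9 (2 points).
  x = 1: rhs = 5, matching y values: none (0 points).
  x = 2: rhs = 3, matching y values: none (0 points).
  x = 3: rhs = 13, matching y values: 8, 9 (2 points).
  x = 4: rhs = 7, matching y values: none (0 points).
  x = 5: rhs = 8, matching y values: 5, 12 (2 points).
  x = 6: rhs = 5, matching y values: none (0 points).
  x = 7: rhs = 4, matching y values: 2, 15 (2 points).
  x = 8: rhs = 11, matching y values: none (0 points).
  x = 9: rhs = 15, matching y values: 7, 10 (2 points).
  x = 10: rhs = 5, matching y values: none (0 points).
  x = 11: rhs = 4, matching y values: 2, 15 (2 points).
  x = 12: rhs = 1, matching y values: 1, 16 (2 points).
  x = 13: rhs = 2, matching y values: 6, 11 (2 points).
  x = 14: rhs = 13, matching y values: 8, 9 (2 points).
  x = 15: rhs = 6, matching y values: none (0 points).
  x = 16: rhs = 4, matching y values: 2, 15 (2 points).
Total affine count: 20.
Full point count |E(F_17)| = 20 + 1 = 21.
Hasse bound: |21 − (17+1)| = |3| = 3 ≤ 2√17 ≈ 8.2462 ✓.


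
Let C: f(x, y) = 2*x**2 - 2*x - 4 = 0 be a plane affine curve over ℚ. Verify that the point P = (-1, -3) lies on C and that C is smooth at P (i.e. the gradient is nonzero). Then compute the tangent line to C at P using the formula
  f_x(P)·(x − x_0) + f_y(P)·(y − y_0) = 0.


Tangent line at P: -6*x - 6 = 0.

Step 1: f(-1, -3) = 0, so P lies on C.
Step 2: partial derivatives
  f_x(x, y) = 4*x - 2, f_y(x, y) = 0.
  f_x(P) = -6, f_y(P) = 0 (gradient nonzero, so P is smooth).
Step 3: tangent line at P: -6·(x − -1) + 0·(y − -3) = 0.
Expanding: -6*x - 6 = 0.


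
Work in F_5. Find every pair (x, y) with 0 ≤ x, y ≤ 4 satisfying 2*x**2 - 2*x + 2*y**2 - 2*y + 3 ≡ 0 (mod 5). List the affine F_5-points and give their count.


Affine F_5-points: {(0, 3), (1, 3), (3, 0), (3, 1)}; count = 4.

For each of the 25 pairs (x, y) ∈ F_5², evaluate f(x, y) mod 5. Record the zeros.
  x = 0: [0↦3, 1↦3, 2↦2, 3↦0, 4↦2]  zeros at y ∈ {3}
  x = 1: [0↦3, 1↦3, 2↦2, 3↦0, 4↦2]  zeros at y ∈ {3}
  x = 2: [0↦2, 1↦2, 2↦1, 3↦4, 4↦1]  zeros at y ∈ ∅
  x = 3: [0↦0, 1↦0, 2↦4, 3↦2, 4↦4]  zeros at y ∈ {0, 1}
  x = 4: [0↦2, 1↦2, 2↦1, 3↦4, 4↦1]  zeros at y ∈ ∅
Collecting zeros: affine points = {(0, 3), (1, 3), (3, 0), (3, 1)}.
Total count |C(F_5)_aff| = 4.


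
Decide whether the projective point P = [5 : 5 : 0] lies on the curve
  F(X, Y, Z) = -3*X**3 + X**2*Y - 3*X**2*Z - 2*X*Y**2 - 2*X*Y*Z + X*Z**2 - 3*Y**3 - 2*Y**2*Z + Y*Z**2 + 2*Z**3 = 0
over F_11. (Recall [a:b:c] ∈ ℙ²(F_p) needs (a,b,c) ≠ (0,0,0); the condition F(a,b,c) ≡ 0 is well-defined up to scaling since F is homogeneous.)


F(5,5,0) ≡ 5 (mod 11); P is NOT on the curve.

Evaluate F(5, 5, 0) term-by-term (mod 11).
  -3*X**3 ↦ -3·125·1·1 = -375
  X**2*Y ↦ 1·25·5·1 = 125
  -3*X**2*Z ↦ -3·25·1·0 = 0
  -2*X*Y**2 ↦ -2·5·25·1 = -250
  -2*X*Y*Z ↦ -2·5·5·0 = 0
  X*Z**2 ↦ 1·5·1·0 = 0
  -3*Y**3 ↦ -3·1·125·1 = -375
  -2*Y**2*Z ↦ -2·1·25·0 = 0
  Y*Z**2 ↦ 1·1·5·0 = 0
  2*Z**3 ↦ 2·1·1·0 = 0
Sum: F(5, 5, 0) = (-375) + (125) + (0) + (-250) + (0) + (0) + (-375) + (0) + (0) + (0) = -875.
Reducing mod 11: -875 ≡ 5 (mod 11).
Since F(a, b, c) ≡ 5 ≠ 0 (mod 11), P does NOT lie on the curve.


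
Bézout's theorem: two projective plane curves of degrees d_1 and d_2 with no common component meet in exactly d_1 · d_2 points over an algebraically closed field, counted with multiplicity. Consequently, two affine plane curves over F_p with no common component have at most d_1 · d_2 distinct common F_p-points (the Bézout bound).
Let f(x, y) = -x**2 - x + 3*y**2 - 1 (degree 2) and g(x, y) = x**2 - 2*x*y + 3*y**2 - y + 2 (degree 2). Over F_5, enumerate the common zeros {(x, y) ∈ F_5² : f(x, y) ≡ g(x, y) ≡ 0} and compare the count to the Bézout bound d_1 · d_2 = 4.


Common zeros: ∅; count = 0; Bézout bound = 4.

deg(f) = 2, deg(g) = 2, so Bézout bound = 4.
Scan x ∈ F_5. For each x, list the y ∈ F_5 with f(x, y) ≡ 0 and those with g(x, y) ≡ 0 (mod 5); the common zeros in that column are the intersection.
  x = 0: f ≡ 0 at y ∈ ∅; g ≡ 0 at y ∈ ∅; common: ∅.
  x = 1: f ≡ 0 at y ∈ {1, 4}; g ≡ 0 at y ∈ ∅; common: ∅.
  x = 2: f ≡ 0 at y ∈ {2, 3}; g ≡ 0 at y ∈ ∅; common: ∅.
  x = 3: f ≡ 0 at y ∈ {1, 4}; g ≡ 0 at y ∈ ∅; common: ∅.
  x = 4: f ≡ 0 at y ∈ ∅; g ≡ 0 at y ∈ {4}; common: ∅.
Collecting: common zeros = ∅, so the count is 0.
Comparison with the Bézout bound: 0 ≤ 4 = deg(f)·deg(g), as expected for curves with no common component (the affine F_5-count falls short of the bound because intersections may lie at infinity, over extension fields, or carry multiplicity).


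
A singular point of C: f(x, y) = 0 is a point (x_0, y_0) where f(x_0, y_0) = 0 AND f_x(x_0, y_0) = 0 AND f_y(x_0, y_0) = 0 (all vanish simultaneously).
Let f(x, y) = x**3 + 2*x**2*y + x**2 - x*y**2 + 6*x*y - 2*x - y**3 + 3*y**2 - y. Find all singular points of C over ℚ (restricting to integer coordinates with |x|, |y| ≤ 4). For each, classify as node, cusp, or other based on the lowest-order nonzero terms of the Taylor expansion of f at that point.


Singular points: {(-1, 1)}; classification: cusp.

Compute partial derivatives:
  f_x = 3*x**2 + 4*x*y + 2*x - y**2 + 6*y - 2.
  f_y = 2*x**2 - 2*x*y + 6*x - 3*y**2 + 6*y - 1.
Scan x_0 ∈ {−4, ..., 4}. For each x_0, f_y(x_0, y) is a polynomial in y; find its integer roots y ∈ {−4, ..., 4}, then test f_x and f at those candidates.
  x = -4: f_y(-4, y) = -3*y**2 + 14*y + 7; no integer root y with |y| ≤ 4.
  x = -3: f_y(-3, y) = -3*y**2 + 12*y - 1; no integer root y with |y| ≤ 4.
  x = -2: f_y(-2, y) = -3*y**2 + 10*y - 5; no integer root y with |y| ≤ 4.
  x = -1: f_y(-1, y) = -3*y**2 + 8*y - 5; vanishes at y ∈ {1}. (-1, 1): f_x = 0, f = 0 — SINGULAR.
  x = 0: f_y(0, y) = -3*y**2 + 6*y - 1; no integer root y with |y| ≤ 4.
  x = 1: f_y(1, y) = -3*y**2 + 4*y + 7; vanishes at y ∈ {-1}. (1, -1): f_x = -8 ≠ 0.
  x = 2: f_y(2, y) = -3*y**2 + 2*y + 19; no integer root y with |y| ≤ 4.
  x = 3: f_y(3, y) = 35 - 3*y**2; no integer root y with |y| ≤ 4.
  x = 4: f_y(4, y) = -3*y**2 - 2*y + 55; no integer root y with |y| ≤ 4.
Only singular point on the grid: (-1, 1).
Classify: substitute x = -1 + u, y = 1 + v and expand: f = u**3 + 2*u**2*v - u*v**2 - v**3 + v**2.
No constant or linear terms (consistent with a singular point). Quadratic part: v**2. Cubic part: u**3 + 2*u**2*v - u*v**2 - v**3.
The quadratic part v**2 is a perfect square, so there is a single (double) tangent line v = 0, i.e. y = 1. Restricting the cubic part to that line (v = 0) leaves u**3 ≠ 0, so f is not divisible by v and the branch is v² ≈ -u**3 to lowest order — this is a cusp.
Classification: cusp.


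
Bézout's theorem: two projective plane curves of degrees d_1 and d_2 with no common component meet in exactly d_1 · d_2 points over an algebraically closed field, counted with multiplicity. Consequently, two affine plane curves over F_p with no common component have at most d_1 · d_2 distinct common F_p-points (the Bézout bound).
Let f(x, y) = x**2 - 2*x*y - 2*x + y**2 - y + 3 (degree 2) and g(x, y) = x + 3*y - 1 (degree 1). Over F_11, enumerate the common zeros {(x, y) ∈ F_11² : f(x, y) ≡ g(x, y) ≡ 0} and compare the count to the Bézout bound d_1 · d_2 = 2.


Common zeros: ∅; count = 0; Bézout bound = 2.

deg(f) = 2, deg(g) = 1, so Bézout bound = 2.
Scan x ∈ F_11. For each x, list the y ∈ F_11 with f(x, y) ≡ 0 and those with g(x, y) ≡ 0 (mod 11); the common zeros in that column are the intersection.
  x = 0: f ≡ 0 at y ∈ {6}; g ≡ 0 at y ∈ {4}; common: ∅.
  x = 1: f ≡ 0 at y ∈ {1, 2}; g ≡ 0 at y ∈ {0}; common: ∅.
  x = 2: f ≡ 0 at y ∈ ∅; g ≡ 0 at y ∈ {7}; common: ∅.
  x = 3: f ≡ 0 at y ∈ {1, 6}; g ≡ 0 at y ∈ {3}; common: ∅.
  x = 4: f ≡ 0 at y ∈ {0, 9}; g ≡ 0 at y ∈ {10}; common: ∅.
  x = 5: f ≡ 0 at y ∈ {2, 9}; g ≡ 0 at y ∈ {6}; common: ∅.
  x = 6: f ≡ 0 at y ∈ ∅; g ≡ 0 at y ∈ {2}; common: ∅.
  x = 7: f ≡ 0 at y ∈ ∅; g ≡ 0 at y ∈ {9}; common: ∅.
  x = 8: f ≡ 0 at y ∈ ∅; g ≡ 0 at y ∈ {5}; common: ∅.
  x = 9: f ≡ 0 at y ∈ {0, 8}; g ≡ 0 at y ∈ {1}; common: ∅.
  x = 10: f ≡ 0 at y ∈ ∅; g ≡ 0 at y ∈ {8}; common: ∅.
Collecting: common zeros = ∅, so the count is 0.
Comparison with the Bézout bound: 0 ≤ 2 = deg(f)·deg(g), as expected for curves with no common component (the affine F_11-count falls short of the bound because intersections may lie at infinity, over extension fields, or carry multiplicity).


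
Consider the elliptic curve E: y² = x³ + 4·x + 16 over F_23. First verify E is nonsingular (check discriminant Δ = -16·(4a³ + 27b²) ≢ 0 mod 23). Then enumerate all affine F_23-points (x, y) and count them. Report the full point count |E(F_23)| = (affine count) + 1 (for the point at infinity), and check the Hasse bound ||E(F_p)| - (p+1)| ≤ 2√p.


Affine points = {(0, 4), (0, 19), (2, 3), (2, 20), (3, 3), (3, 20), (4, 2), (4, 21), (5, 0), (6, 7), (6, 16), (8, 10), (8, 13), (15, 1), (15, 22), (16, 6), (16, 17), (17, 11), (17, 12), (18, 3), (18, 20), (20, 0), (21, 0)}; affine count = 23; |E(F_23)| = 24.

Discriminant check: Δ ∝ 4a³ + 27b² = 4·4³ + 27·16² = 4·64 + 27·256 ≡ 15 (mod 23). Nonzero ⇒ E is nonsingular.
For each x ∈ F_23, compute rhs = x³ + 4·x + 16 mod 23, then count y ∈ F_23 with y² ≡ rhs.
  x = 0: rhs = 16, matching y values: 4, 19 (2 points).
  x = 1: rhs = 21, matching y values: none (0 points).
  x = 2: rhs = 9, matching y values: 3, 20 (2 points).
  x = 3: rhs = 9, matching y values: 3, 20 (2 points).
  x = 4: rhs = 4, matching y values: 2, 21 (2 points).
  x = 5: rhs = 0, matching y values: 0 (1 points).
  x = 6: rhs = 3, matching y values: 7, 16 (2 points).
  x = 7: rhs = 19, matching y values: none (0 points).
  x = 8: rhs = 8, matching y values: 10, 13 (2 points).
  x = 9: rhs = 22, matching y values: none (0 points).
  x = 10: rhs = 21, matching y values: none (0 points).
  x = 11: rhs = 11, matching y values: none (0 points).
  x = 12: rhs = 21, matching y values: none (0 points).
  x = 13: rhs = 11, matching y values: none (0 points).
  x = 14: rhs = 10, matching y values: none (0 points).
  x = 15: rhs = 1, matching y values: 1, 22 (2 points).
  x = 16: rhs = 13, matching y values: 6, 17 (2 points).
  x = 17: rhs = 6, matching y values: 11, 12 (2 points).
  x = 18: rhs = 9, matching y values: 3, 20 (2 points).
  x = 19: rhs = 5, matching y values: none (0 points).
  x = 20: rhs = 0, matching y values: 0 (1 points).
  x = 21: rhs = 0, matching y values: 0 (1 points).
  x = 22: rhs = 11, matching y values: none (0 points).
Total affine count: 23.
Full point count |E(F_23)| = 23 + 1 = 24.
Hasse bound: |24 − (23+1)| = |0| = 0 ≤ 2√23 ≈ 9.5917 ✓.


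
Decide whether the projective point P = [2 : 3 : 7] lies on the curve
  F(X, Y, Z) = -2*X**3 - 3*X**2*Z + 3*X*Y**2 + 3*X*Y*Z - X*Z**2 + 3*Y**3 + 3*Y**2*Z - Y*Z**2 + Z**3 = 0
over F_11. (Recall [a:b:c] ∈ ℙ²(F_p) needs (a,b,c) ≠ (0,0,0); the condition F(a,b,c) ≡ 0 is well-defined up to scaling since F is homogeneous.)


F(2,3,7) ≡ 8 (mod 11); P is NOT on the curve.

Evaluate F(2, 3, 7) term-by-term (mod 11).
  -2*X**3 ↦ -2·8·1·1 = -16
  -3*X**2*Z ↦ -3·4·1·7 = -84
  3*X*Y**2 ↦ 3·2·9·1 = 54
  3*X*Y*Z ↦ 3·2·3·7 = 126
  -X*Z**2 ↦ -1·2·1·49 = -98
  3*Y**3 ↦ 3·1·27·1 = 81
  3*Y**2*Z ↦ 3·1·9·7 = 189
  -Y*Z**2 ↦ -1·1·3·49 = -147
  Z**3 ↦ 1·1·1·343 = 343
Sum: F(2, 3, 7) = (-16) + (-84) + (54) + (126) + (-98) + (81) + (189) + (-147) + (343) = 448.
Reducing mod 11: 448 ≡ 8 (mod 11).
Since F(a, b, c) ≡ 8 ≠ 0 (mod 11), P does NOT lie on the curve.


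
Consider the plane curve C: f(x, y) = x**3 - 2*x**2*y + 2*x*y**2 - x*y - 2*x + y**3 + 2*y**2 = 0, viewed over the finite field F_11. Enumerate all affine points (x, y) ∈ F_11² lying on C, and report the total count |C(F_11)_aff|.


Affine F_11-points: {(0, 0), (0, 9), (1, 5), (1, 6), (1, 7), (2, 3), (8, 10), (9, 1), (10, 5)}; count = 9.

For each of the 121 pairs (x, y) ∈ F_11², evaluate f(x, y) mod 11. Record the zeros.
  x = 0: [0↦0, 1↦3, 2↦5, 3↦1, 4↦8, 5↦10, 6↦2, 7↦1, 8↦2, 9↦0, 10↦1]  zeros at y ∈ {0, 9}
  x = 1: [0↦10, 1↦1, 2↦6, 3↦9, 4↦5, 5↦0, 6↦0, 7↦0, 8↦6, 9↦2, 10↦5]  zeros at y ∈ {5, 6, 7}
  x = 2: [0↦4, 1↦1, 2↦5, 3↦0, 4↦3, 5↦9, 6↦2, 7↦10, 8↦6, 9↦7, 10↦8]  zeros at y ∈ {3}
  x = 3: [0↦10, 1↦9, 2↦8, 3↦2, 4↦8, 5↦10, 6↦3, 7↦4, 8↦8, 9↦10, 10↦5]  zeros at y ∈ ∅
  x = 4: [0↦1, 1↦9, 2↦10, 3↦10, 4↦4, 5↦9, 6↦9, 7↦10, 8↦7, 9↦6, 10↦2]  zeros at y ∈ ∅
  x = 5: [0↦5, 1↦7, 2↦6, 3↦8, 4↦8, 5↦1, 6↦4, 7↦1, 8↦9, 9↦1, 10↦5]  zeros at y ∈ ∅
  x = 6: [0↦6, 1↦9, 2↦2, 3↦2, 4↦4, 5↦3, 6↦5, 7↦5, 8↦9, 9↦1, 10↦9]  zeros at y ∈ ∅
  x = 7: [0↦10, 1↦10, 2↦4, 3↦9, 4↦9, 5↦10, 6↦7, 7↦6, 8↦2, 9↦1, 10↦9]  zeros at y ∈ ∅
  x = 8: [0↦1, 1↦5, 2↦7, 3↦2, 4↦7, 5↦6, 6↦5, 7↦10, 8↦5, 9↦7, 10↦0]  zeros at y ∈ {10}
  x = 9: [0↦7, 1↦0, 2↦6, 3↦9, 4↦4, 5↦8, 6↦5, 7↦1, 8↦2, 9↦3, 10↦10]  zeros at y ∈ {1}
  x = 10: [0↦1, 1↦1, 2↦7, 3↦3, 4↦6, 5↦0, 6↦2, 7↦7, 8↦10, 9↦6, 10↦1]  zeros at y ∈ {5}
Collecting zeros: affine points = {(0, 0), (0, 9), (1, 5), (1, 6), (1, 7), (2, 3), (8, 10), (9, 1), (10, 5)}.
Total count |C(F_11)_aff| = 9.


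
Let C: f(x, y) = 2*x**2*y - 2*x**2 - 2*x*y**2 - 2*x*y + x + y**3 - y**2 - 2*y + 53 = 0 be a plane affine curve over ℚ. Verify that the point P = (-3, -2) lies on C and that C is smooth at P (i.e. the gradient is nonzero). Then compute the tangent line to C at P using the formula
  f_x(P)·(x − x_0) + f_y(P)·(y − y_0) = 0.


Tangent line at P: 33*x + 14*y + 127 = 0.

Step 1: f(-3, -2) = 0, so P lies on C.
Step 2: partial derivatives
  f_x(x, y) = 4*x*y - 4*x - 2*y**2 - 2*y + 1, f_y(x, y) = 2*x**2 - 4*x*y - 2*x + 3*y**2 - 2*y - 2.
  f_x(P) = 33, f_y(P) = 14 (gradient nonzero, so P is smooth).
Step 3: tangent line at P: 33·(x − -3) + 14·(y − -2) = 0.
Expanding: 33*x + 14*y + 127 = 0.


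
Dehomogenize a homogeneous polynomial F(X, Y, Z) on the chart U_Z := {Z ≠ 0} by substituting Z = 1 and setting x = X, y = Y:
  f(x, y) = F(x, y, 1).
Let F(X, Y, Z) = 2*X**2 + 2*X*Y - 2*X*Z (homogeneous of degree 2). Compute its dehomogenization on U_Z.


f(x, y) = 2*x**2 + 2*x*y - 2*x

On U_Z we set Z = 1. Each monomial c·X^i·Y^j·Z^k in F becomes c·x^i·y^j·1^k = c·x^i·y^j.
Substituting Z = 1: F(X, Y, 1) = 2*x**2 + 2*x*y - 2*x.
Note: deg(f) ≤ deg(F) = 2; strict inequality happens when F is divisible by Z (lost terms).


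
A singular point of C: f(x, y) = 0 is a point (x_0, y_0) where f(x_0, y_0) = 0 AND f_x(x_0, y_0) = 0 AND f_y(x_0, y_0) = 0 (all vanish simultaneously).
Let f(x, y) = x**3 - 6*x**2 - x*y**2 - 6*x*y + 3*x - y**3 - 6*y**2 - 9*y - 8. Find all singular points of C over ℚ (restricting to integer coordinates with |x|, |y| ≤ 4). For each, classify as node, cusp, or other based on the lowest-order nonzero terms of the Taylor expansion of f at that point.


Singular points: {(2, -3)}; classification: cusp.

Compute partial derivatives:
  f_x = 3*x**2 - 12*x - y**2 - 6*y + 3.
  f_y = -2*x*y - 6*x - 3*y**2 - 12*y - 9.
Scan x_0 ∈ {−4, ..., 4}. For each x_0, f_y(x_0, y) is a polynomial in y; find its integer roots y ∈ {−4, ..., 4}, then test f_x and f at those candidates.
  x = -4: f_y(-4, y) = -3*y**2 - 4*y + 15; vanishes at y ∈ {-3}. (-4, -3): f_x = 108 ≠ 0.
  x = -3: f_y(-3, y) = -3*y**2 - 6*y + 9; vanishes at y ∈ {-3, 1}. (-3, -3): f_x = 75 ≠ 0; (-3, 1): f_x = 59 ≠ 0.
  x = -2: f_y(-2, y) = -3*y**2 - 8*y + 3; vanishes at y ∈ {-3}. (-2, -3): f_x = 48 ≠ 0.
  x = -1: f_y(-1, y) = -3*y**2 - 10*y - 3; vanishes at y ∈ {-3}. (-1, -3): f_x = 27 ≠ 0.
  x = 0: f_y(0, y) = -3*y**2 - 12*y - 9; vanishes at y ∈ {-3, -1}. (0, -3): f_x = 12 ≠ 0; (0, -1): f_x = 8 ≠ 0.
  x = 1: f_y(1, y) = -3*y**2 - 14*y - 15; vanishes at y ∈ {-3}. (1, -3): f_x = 3 ≠ 0.
  x = 2: f_y(2, y) = -3*y**2 - 16*y - 21; vanishes at y ∈ {-3}. (2, -3): f_x = 0, f = 0 — SINGULAR.
  x = 3: f_y(3, y) = -3*y**2 - 18*y - 27; vanishes at y ∈ {-3}. (3, -3): f_x = 3 ≠ 0.
  x = 4: f_y(4, y) = -3*y**2 - 20*y - 33; vanishes at y ∈ {-3}. (4, -3): f_x = 12 ≠ 0.
Only singular point on the grid: (2, -3).
Classify: substitute x = 2 + u, y = -3 + v and expand: f = u**3 - u*v**2 - v**3 + v**2.
No constant or linear terms (consistent with a singular point). Quadratic part: v**2. Cubic part: u**3 - u*v**2 - v**3.
The quadratic part v**2 is a perfect square, so there is a single (double) tangent line v = 0, i.e. y = -3. Restricting the cubic part to that line (v = 0) leaves u**3 ≠ 0, so f is not divisible by v and the branch is v² ≈ -u**3 to lowest order — this is a cusp.
Classification: cusp.
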